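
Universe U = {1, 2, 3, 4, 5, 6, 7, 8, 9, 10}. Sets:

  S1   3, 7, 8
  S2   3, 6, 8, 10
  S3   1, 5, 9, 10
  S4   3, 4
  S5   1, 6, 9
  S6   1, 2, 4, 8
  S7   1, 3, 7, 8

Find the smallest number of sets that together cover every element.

S1, S2, S3, S6 together cover {1, 2, 3, 4, 5, 6, 7, 8, 9, 10} — every element.
No 3 of the 7 sets cover everything (all 35 triples fall short), so 4 is minimum.

4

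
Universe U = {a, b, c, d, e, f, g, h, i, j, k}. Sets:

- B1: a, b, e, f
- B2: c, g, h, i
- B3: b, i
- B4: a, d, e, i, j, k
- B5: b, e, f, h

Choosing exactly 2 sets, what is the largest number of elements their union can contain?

9

Choosing B2, B4 covers {a, c, d, e, g, h, i, j, k} — 9 elements.
No choice of 2 sets does better; here b, f are left uncovered.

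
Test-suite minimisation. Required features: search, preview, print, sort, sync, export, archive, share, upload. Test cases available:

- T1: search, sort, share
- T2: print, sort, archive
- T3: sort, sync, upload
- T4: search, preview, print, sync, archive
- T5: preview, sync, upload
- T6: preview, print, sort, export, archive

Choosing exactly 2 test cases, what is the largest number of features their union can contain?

Choosing T1, T4 covers {search, preview, print, sort, sync, archive, share} — 7 features.
No choice of 2 test cases does better; here export, upload are left uncovered.

7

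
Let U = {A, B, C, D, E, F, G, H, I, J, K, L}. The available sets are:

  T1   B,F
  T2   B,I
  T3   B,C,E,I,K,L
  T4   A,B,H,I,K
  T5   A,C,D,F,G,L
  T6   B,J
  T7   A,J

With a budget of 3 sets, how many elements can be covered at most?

Choosing T3, T4, T5 covers {A, B, C, D, E, F, G, H, I, K, L} — 11 elements.
No choice of 3 sets does better; here J is left uncovered.

11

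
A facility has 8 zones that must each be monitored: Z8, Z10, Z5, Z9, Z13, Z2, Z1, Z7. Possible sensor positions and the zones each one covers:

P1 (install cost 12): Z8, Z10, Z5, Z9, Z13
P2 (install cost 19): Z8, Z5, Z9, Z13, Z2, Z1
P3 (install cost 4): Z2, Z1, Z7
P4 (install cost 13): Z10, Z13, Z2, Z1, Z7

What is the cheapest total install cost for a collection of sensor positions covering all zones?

16

P1, P3 cover every zone at install cost 12 + 4 = 16.
Any cover uses at least 2 sensor positions; among all covering selections none totals below 16.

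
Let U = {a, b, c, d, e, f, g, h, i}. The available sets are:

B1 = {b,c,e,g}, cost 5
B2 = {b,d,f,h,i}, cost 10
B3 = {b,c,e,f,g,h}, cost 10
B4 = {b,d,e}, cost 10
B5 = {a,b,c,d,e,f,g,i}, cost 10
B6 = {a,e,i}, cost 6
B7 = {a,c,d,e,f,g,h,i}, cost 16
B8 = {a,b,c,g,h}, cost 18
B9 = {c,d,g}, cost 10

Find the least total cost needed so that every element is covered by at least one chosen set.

B2, B5 cover every element at cost 10 + 10 = 20.
Any cover uses at least 2 sets; among all covering selections none totals below 20.
Greedy by coverage-per-cost would pick B1, B2, B6 for 21 — worse than the optimum 20.

20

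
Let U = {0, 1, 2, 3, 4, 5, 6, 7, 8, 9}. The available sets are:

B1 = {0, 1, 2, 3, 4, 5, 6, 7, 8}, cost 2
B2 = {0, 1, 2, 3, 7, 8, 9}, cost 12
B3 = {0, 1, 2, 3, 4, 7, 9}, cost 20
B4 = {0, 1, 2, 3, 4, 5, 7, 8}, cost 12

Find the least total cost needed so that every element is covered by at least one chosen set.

14

B1, B2 cover every element at cost 2 + 12 = 14.
Any cover uses at least 2 sets; among all covering selections none totals below 14.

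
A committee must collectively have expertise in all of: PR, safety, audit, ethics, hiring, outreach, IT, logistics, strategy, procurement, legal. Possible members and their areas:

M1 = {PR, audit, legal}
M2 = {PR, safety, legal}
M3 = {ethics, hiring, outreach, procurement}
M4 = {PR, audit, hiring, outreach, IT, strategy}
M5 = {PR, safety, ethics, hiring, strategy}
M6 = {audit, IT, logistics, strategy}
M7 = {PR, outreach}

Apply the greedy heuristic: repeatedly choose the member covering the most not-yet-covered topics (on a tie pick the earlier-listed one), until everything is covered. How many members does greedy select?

4

Pick 1: M4 covers 6 new topics (PR, audit, hiring, outreach, IT, strategy).
Pick 2: M2 covers 2 new topics (safety, legal).
Pick 3: M3 covers 2 new topics (ethics, procurement).
Pick 4: M6 covers 1 new topics (logistics).
Greedy uses 4 members. (The true minimum is 3.)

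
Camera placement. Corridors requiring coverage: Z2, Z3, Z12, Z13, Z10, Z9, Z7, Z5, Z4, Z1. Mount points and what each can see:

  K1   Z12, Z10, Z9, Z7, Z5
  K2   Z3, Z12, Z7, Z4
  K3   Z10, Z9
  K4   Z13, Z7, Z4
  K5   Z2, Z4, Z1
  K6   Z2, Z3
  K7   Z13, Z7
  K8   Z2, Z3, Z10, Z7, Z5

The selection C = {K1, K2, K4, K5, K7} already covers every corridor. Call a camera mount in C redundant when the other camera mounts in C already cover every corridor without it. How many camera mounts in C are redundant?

2

Drop K1: Z10, Z9, Z5 uncovered — not redundant.
Drop K2: Z3 uncovered — not redundant.
Drop K4: the rest still cover every corridor — redundant.
Drop K5: Z2, Z1 uncovered — not redundant.
Drop K7: the rest still cover every corridor — redundant.
2 redundant: K4, K7.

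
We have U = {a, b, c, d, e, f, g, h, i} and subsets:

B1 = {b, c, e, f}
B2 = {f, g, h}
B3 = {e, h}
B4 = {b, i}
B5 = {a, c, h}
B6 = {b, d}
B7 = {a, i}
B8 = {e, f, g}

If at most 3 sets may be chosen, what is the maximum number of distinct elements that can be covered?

8

Choosing B1, B2, B7 covers {a, b, c, e, f, g, h, i} — 8 elements.
No choice of 3 sets does better; here d is left uncovered.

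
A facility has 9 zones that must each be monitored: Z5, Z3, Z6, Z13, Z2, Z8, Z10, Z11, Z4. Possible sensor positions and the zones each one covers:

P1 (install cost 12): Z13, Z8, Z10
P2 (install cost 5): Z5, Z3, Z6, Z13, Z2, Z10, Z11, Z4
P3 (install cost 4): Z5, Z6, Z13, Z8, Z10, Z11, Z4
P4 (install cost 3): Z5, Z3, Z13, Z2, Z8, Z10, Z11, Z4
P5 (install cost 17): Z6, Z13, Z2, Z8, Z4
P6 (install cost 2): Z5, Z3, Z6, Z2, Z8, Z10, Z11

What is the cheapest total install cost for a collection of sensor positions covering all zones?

5

P4, P6 cover every zone at install cost 3 + 2 = 5.
Any cover uses at least 2 sensor positions; among all covering selections none totals below 5.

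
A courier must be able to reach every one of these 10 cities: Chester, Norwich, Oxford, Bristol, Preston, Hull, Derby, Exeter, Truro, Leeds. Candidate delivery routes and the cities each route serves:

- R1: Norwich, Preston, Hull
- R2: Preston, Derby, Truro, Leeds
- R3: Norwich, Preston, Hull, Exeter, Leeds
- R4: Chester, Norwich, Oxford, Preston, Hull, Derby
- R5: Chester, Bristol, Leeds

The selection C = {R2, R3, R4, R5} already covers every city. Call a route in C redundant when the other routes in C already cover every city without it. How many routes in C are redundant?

0

Drop R2: Truro uncovered — not redundant.
Drop R3: Exeter uncovered — not redundant.
Drop R4: Oxford uncovered — not redundant.
Drop R5: Bristol uncovered — not redundant.
None of the routes in C is redundant.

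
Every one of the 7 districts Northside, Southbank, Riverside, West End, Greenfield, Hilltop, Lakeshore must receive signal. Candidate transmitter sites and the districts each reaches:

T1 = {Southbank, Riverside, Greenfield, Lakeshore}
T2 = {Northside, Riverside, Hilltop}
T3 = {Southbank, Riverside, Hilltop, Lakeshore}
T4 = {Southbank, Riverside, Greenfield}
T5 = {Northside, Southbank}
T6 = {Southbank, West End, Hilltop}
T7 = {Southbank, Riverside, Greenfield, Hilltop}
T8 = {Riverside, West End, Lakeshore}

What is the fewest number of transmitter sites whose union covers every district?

3

T1, T2, T6 together cover {Northside, Southbank, Riverside, West End, Greenfield, Hilltop, Lakeshore} — every district.
No 2 of the 8 transmitter sites cover everything (all 28 pairs fall short), so 3 is minimum.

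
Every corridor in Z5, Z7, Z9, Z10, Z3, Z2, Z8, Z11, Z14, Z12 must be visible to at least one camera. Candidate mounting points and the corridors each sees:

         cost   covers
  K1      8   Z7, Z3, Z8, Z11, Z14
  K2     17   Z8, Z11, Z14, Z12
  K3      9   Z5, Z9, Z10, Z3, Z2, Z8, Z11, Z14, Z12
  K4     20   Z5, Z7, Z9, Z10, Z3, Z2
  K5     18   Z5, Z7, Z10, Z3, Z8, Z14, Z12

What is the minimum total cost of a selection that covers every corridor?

17

K1, K3 cover every corridor at cost 8 + 9 = 17.
Any cover uses at least 2 camera mounts; among all covering selections none totals below 17.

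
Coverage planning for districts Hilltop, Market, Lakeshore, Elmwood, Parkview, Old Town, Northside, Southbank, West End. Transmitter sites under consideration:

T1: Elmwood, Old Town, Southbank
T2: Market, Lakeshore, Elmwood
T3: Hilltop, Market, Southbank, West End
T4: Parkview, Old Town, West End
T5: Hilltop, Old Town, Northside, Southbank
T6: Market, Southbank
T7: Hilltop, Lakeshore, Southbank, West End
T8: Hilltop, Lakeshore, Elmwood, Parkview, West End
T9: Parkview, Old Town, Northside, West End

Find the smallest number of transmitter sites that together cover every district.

3

T2, T3, T9 together cover {Hilltop, Market, Lakeshore, Elmwood, Parkview, Old Town, Northside, Southbank, West End} — every district.
No 2 of the 9 transmitter sites cover everything (all 36 pairs fall short), so 3 is minimum.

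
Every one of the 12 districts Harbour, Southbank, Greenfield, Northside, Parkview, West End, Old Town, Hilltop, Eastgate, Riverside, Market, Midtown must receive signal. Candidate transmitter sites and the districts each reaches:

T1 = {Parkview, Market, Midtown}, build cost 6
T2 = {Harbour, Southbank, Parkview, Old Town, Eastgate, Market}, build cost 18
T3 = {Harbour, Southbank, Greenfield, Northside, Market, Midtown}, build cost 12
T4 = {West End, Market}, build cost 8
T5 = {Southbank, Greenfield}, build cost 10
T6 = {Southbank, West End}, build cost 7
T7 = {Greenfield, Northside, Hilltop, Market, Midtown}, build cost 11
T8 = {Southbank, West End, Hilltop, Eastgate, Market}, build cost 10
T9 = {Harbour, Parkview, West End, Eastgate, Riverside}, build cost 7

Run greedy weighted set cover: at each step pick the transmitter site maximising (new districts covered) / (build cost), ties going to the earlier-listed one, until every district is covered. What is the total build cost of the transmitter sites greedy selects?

43

Pick 1: T9 adds 5 new (Harbour, Parkview, West End, Eastgate, Riverside) at build cost 7 (ratio 5/7).
Pick 2: T7 adds 5 new (Greenfield, Northside, Hilltop, Market, Midtown) at build cost 11 (ratio 5/11).
Pick 3: T6 adds 1 new (Southbank) at build cost 7 (ratio 1/7).
Pick 4: T2 adds 1 new (Old Town) at build cost 18 (ratio 1/18).
Greedy total build cost: 7 + 11 + 7 + 18 = 43. (The true optimum is 36, so greedy overshoots here.)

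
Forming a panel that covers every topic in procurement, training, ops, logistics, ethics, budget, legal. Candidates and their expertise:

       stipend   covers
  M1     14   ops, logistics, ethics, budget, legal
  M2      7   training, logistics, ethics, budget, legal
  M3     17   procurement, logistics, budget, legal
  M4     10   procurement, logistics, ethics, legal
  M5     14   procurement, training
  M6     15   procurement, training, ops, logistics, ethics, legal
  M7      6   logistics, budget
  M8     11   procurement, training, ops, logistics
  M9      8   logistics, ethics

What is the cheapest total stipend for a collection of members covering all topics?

18

M2, M8 cover every topic at stipend 7 + 11 = 18.
Any cover uses at least 2 members; among all covering selections none totals below 18.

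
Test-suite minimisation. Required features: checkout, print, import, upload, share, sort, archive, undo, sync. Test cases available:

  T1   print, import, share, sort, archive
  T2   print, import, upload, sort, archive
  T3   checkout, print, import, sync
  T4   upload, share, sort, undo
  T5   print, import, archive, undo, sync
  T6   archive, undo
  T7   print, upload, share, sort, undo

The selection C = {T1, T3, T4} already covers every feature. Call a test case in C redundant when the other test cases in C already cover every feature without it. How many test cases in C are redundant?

0

Drop T1: archive uncovered — not redundant.
Drop T3: checkout, sync uncovered — not redundant.
Drop T4: upload, undo uncovered — not redundant.
None of the test cases in C is redundant.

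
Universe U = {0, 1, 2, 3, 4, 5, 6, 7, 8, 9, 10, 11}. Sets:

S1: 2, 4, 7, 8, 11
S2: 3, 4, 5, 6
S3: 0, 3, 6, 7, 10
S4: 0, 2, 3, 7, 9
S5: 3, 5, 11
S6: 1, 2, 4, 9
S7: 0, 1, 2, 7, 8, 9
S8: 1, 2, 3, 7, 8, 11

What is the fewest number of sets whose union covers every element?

S1, S2, S3, S6 together cover {0, 1, 2, 3, 4, 5, 6, 7, 8, 9, 10, 11} — every element.
No 3 of the 8 sets cover everything (all 56 triples fall short), so 4 is minimum.

4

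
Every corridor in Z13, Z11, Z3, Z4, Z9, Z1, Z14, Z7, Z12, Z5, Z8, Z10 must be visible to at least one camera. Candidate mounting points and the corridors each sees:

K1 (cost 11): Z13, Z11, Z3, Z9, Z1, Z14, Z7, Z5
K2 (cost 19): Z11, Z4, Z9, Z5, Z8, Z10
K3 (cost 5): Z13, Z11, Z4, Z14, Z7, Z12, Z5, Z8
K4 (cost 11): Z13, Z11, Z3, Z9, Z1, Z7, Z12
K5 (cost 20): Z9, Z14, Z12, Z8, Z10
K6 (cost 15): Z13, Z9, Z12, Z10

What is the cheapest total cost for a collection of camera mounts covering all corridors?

31

K1, K3, K6 cover every corridor at cost 11 + 5 + 15 = 31.
Any cover uses at least 3 camera mounts; among all covering selections none totals below 31.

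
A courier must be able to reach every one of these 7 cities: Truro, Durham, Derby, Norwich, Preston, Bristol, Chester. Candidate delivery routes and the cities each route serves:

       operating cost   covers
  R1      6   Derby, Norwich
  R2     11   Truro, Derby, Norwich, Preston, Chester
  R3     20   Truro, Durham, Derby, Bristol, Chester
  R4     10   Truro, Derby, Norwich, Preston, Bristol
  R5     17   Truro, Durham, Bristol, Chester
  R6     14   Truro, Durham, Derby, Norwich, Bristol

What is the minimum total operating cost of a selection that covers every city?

R2, R6 cover every city at operating cost 11 + 14 = 25.
Any cover uses at least 2 routes; among all covering selections none totals below 25.

25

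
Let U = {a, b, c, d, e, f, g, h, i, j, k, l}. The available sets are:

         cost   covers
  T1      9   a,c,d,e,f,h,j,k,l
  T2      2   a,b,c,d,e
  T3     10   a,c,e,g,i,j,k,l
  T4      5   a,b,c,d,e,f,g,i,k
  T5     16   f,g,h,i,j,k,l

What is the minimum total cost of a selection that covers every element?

14

T1, T4 cover every element at cost 9 + 5 = 14.
Any cover uses at least 2 sets; among all covering selections none totals below 14.
Greedy by coverage-per-cost would pick T2, T4, T1 for 16 — worse than the optimum 14.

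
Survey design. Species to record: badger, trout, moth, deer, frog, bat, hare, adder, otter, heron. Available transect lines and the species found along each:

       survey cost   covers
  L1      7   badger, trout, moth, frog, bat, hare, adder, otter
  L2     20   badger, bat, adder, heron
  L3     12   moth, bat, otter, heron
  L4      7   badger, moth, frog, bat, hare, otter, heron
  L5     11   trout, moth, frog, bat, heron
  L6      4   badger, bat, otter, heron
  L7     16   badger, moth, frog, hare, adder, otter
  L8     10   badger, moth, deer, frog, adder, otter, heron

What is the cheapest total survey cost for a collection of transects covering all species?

L1, L8 cover every species at survey cost 7 + 10 = 17.
Any cover uses at least 2 transects; among all covering selections none totals below 17.
Greedy by coverage-per-survey cost would pick L1, L6, L8 for 21 — worse than the optimum 17.

17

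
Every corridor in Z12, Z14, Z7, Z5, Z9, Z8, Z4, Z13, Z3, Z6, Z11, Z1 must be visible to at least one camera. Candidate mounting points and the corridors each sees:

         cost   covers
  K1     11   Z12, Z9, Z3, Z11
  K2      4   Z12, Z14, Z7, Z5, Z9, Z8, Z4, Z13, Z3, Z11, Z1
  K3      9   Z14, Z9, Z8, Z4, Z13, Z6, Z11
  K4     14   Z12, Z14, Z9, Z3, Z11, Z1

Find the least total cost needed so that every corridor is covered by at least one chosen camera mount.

K2, K3 cover every corridor at cost 4 + 9 = 13.
Any cover uses at least 2 camera mounts; among all covering selections none totals below 13.

13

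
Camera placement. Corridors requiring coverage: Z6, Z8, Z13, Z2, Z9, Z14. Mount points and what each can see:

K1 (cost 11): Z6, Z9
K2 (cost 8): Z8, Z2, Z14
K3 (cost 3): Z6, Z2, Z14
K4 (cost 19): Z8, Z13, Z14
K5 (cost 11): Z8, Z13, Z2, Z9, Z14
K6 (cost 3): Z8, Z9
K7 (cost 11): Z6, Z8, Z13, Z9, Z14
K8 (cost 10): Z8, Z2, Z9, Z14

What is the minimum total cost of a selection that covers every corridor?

14

K3, K5 cover every corridor at cost 3 + 11 = 14.
Any cover uses at least 2 camera mounts; among all covering selections none totals below 14.
Greedy by coverage-per-cost would pick K3, K6, K5 for 17 — worse than the optimum 14.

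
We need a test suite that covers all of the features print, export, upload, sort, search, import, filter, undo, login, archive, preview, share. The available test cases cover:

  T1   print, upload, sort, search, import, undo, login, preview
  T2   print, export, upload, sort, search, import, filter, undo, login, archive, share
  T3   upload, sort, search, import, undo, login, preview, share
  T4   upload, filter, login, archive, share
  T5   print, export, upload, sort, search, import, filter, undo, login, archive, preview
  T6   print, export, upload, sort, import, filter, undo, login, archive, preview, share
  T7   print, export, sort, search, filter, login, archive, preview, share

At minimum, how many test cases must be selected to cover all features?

2

T1, T2 together cover {print, export, upload, sort, search, import, filter, undo, login, archive, preview, share} — every feature.
No single test case contains all 12 features, so 2 is optimal.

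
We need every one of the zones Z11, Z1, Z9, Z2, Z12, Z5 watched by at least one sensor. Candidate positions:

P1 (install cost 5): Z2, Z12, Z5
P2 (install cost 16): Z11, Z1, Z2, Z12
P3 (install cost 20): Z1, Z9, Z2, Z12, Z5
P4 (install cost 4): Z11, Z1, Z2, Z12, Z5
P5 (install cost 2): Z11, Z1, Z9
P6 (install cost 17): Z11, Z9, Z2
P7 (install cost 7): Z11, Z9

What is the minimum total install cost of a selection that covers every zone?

P4, P5 cover every zone at install cost 4 + 2 = 6.
Any cover uses at least 2 sensor positions; among all covering selections none totals below 6.

6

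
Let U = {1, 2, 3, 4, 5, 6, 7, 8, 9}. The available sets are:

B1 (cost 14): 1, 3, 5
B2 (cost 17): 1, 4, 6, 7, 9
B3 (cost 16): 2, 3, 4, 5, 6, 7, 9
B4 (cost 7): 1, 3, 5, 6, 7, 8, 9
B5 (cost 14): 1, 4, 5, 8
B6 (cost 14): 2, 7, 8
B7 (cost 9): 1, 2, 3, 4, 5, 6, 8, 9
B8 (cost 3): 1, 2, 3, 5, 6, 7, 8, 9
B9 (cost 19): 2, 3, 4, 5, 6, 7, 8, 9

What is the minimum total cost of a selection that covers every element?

12

B7, B8 cover every element at cost 9 + 3 = 12.
Any cover uses at least 2 sets; among all covering selections none totals below 12.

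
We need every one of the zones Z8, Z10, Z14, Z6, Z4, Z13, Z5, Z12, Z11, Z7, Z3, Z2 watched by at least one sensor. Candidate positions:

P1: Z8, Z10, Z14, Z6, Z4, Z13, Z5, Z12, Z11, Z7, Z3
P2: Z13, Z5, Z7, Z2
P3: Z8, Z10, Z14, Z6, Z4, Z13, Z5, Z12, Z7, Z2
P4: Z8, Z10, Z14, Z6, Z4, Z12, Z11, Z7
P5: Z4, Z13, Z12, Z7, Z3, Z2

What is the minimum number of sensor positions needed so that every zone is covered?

2

P1, P2 together cover {Z8, Z10, Z14, Z6, Z4, Z13, Z5, Z12, Z11, Z7, Z3, Z2} — every zone.
No single sensor position contains all 12 zones, so 2 is optimal.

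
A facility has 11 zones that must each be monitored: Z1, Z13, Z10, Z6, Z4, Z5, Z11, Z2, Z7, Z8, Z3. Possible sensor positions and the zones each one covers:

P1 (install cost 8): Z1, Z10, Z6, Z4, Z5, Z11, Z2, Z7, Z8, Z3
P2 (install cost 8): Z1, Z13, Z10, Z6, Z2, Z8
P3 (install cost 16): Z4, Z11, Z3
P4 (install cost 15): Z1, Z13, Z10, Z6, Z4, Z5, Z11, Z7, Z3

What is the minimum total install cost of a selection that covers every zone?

P1, P2 cover every zone at install cost 8 + 8 = 16.
Any cover uses at least 2 sensor positions; among all covering selections none totals below 16.

16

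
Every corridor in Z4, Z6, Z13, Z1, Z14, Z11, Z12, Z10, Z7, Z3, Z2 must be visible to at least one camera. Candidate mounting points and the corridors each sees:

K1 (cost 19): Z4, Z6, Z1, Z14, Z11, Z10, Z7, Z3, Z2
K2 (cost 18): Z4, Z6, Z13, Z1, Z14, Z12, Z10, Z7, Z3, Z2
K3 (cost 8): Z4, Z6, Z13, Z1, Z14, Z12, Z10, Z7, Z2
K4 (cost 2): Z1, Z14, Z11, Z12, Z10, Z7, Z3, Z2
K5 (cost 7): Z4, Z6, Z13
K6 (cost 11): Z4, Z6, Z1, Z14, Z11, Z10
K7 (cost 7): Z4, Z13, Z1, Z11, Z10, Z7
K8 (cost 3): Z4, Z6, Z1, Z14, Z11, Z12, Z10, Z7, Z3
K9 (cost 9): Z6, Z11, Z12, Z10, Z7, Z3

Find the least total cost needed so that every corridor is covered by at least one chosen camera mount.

9

K4, K5 cover every corridor at cost 2 + 7 = 9.
Any cover uses at least 2 camera mounts; among all covering selections none totals below 9.
Greedy by coverage-per-cost would pick K4, K8, K5 for 12 — worse than the optimum 9.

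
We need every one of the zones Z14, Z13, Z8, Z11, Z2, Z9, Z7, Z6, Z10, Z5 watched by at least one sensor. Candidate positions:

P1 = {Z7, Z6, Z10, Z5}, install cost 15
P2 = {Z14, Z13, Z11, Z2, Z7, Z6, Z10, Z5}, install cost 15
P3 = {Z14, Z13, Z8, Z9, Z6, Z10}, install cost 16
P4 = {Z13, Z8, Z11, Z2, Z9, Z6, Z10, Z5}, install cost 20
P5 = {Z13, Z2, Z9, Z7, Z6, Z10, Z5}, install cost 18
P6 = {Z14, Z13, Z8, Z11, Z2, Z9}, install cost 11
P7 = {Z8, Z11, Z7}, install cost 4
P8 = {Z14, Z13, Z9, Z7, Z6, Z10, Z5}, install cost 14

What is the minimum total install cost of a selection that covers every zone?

25

P6, P8 cover every zone at install cost 11 + 14 = 25.
Any cover uses at least 2 sensor positions; among all covering selections none totals below 25.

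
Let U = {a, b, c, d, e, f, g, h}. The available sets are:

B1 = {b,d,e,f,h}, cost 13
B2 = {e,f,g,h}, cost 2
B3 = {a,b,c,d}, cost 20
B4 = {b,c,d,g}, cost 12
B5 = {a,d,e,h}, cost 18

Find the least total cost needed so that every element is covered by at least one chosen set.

22

B2, B3 cover every element at cost 2 + 20 = 22.
Any cover uses at least 2 sets; among all covering selections none totals below 22.
Greedy by coverage-per-cost would pick B2, B4, B5 for 32 — worse than the optimum 22.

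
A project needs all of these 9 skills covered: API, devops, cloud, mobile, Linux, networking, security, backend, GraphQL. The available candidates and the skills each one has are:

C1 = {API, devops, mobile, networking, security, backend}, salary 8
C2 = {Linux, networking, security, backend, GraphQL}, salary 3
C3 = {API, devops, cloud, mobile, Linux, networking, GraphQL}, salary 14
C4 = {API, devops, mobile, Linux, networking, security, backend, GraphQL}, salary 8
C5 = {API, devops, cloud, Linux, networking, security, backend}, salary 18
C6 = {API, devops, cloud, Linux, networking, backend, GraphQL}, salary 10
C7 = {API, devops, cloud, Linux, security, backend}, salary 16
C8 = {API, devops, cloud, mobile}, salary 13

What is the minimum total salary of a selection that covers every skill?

16

C2, C8 cover every skill at salary 3 + 13 = 16.
Any cover uses at least 2 candidates; among all covering selections none totals below 16.
Greedy by coverage-per-salary would pick C2, C1, C6 for 21 — worse than the optimum 16.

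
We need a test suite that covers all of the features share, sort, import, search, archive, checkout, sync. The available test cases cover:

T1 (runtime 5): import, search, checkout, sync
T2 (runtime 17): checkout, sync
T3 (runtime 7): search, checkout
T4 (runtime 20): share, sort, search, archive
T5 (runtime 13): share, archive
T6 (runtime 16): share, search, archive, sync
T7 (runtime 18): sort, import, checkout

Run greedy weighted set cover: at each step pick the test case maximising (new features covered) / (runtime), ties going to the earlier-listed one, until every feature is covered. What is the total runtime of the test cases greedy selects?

36

Pick 1: T1 adds 4 new (import, search, checkout, sync) at runtime 5 (ratio 4/5).
Pick 2: T5 adds 2 new (share, archive) at runtime 13 (ratio 2/13).
Pick 3: T7 adds 1 new (sort) at runtime 18 (ratio 1/18).
Greedy total runtime: 5 + 13 + 18 = 36. (The true optimum is 25, so greedy overshoots here.)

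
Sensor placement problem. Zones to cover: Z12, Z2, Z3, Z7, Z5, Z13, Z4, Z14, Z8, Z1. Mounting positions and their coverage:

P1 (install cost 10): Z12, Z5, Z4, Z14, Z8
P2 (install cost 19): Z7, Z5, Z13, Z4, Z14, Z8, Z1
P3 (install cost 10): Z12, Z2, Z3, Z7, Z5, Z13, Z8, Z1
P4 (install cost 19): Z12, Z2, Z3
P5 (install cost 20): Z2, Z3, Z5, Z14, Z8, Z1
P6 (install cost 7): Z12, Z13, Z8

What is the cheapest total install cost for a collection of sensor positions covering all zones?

20

P1, P3 cover every zone at install cost 10 + 10 = 20.
Any cover uses at least 2 sensor positions; among all covering selections none totals below 20.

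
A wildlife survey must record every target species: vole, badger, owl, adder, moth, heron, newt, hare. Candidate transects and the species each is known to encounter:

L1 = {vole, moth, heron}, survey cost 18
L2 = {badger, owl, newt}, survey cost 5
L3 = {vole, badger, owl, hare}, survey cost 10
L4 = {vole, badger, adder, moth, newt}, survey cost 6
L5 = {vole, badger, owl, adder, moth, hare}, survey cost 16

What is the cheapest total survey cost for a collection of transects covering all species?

L1, L3, L4 cover every species at survey cost 18 + 10 + 6 = 34.
Any cover uses at least 3 transects; among all covering selections none totals below 34.

34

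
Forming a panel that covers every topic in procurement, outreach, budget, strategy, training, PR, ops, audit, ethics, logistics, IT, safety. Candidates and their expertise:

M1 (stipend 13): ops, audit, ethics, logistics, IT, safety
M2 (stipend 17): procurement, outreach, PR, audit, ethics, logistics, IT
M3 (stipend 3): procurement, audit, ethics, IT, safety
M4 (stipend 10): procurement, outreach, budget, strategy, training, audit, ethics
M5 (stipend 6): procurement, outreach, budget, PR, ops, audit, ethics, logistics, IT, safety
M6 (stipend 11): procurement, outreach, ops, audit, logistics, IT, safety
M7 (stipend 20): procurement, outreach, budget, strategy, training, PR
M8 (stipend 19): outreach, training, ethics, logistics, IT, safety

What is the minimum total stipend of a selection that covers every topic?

16

M4, M5 cover every topic at stipend 10 + 6 = 16.
Any cover uses at least 2 members; among all covering selections none totals below 16.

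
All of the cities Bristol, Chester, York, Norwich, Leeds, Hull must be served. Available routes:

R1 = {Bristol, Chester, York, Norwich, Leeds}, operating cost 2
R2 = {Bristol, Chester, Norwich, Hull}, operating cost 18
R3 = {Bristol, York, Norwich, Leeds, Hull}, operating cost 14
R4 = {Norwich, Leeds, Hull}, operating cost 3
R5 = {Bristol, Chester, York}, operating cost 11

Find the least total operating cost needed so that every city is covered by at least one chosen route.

R1, R4 cover every city at operating cost 2 + 3 = 5.
Any cover uses at least 2 routes; among all covering selections none totals below 5.

5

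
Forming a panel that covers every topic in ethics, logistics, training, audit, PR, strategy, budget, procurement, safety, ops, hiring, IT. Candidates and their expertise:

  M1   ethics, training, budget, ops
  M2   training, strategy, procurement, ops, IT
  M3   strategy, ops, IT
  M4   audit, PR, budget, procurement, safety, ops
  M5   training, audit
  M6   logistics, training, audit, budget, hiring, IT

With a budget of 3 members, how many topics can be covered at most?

Choosing M1, M4, M6 covers {ethics, logistics, training, audit, PR, budget, procurement, safety, ops, hiring, IT} — 11 topics.
No choice of 3 members does better; here strategy is left uncovered.

11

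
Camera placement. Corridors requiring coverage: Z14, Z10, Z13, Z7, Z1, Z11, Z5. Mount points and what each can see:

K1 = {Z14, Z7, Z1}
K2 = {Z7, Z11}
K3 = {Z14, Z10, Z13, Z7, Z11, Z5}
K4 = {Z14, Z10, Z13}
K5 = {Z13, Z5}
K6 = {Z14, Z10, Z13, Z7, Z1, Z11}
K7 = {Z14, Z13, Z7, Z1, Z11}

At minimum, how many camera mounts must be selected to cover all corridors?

2

K1, K3 together cover {Z14, Z10, Z13, Z7, Z1, Z11, Z5} — every corridor.
No single camera mount contains all 7 corridors, so 2 is optimal.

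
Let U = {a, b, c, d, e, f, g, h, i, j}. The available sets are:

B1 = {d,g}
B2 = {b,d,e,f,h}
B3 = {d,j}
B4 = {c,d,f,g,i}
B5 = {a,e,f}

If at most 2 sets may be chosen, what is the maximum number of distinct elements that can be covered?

8

Choosing B2, B4 covers {b, c, d, e, f, g, h, i} — 8 elements.
No choice of 2 sets does better; here a, j are left uncovered.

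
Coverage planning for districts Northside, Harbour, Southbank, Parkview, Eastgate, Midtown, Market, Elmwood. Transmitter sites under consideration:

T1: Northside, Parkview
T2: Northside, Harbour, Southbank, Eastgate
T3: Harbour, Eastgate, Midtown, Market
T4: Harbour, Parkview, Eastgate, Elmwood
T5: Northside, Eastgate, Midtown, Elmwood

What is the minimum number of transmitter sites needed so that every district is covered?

3

T2, T3, T4 together cover {Northside, Harbour, Southbank, Parkview, Eastgate, Midtown, Market, Elmwood} — every district.
No 2 of the 5 transmitter sites cover everything (all 10 pairs fall short), so 3 is minimum.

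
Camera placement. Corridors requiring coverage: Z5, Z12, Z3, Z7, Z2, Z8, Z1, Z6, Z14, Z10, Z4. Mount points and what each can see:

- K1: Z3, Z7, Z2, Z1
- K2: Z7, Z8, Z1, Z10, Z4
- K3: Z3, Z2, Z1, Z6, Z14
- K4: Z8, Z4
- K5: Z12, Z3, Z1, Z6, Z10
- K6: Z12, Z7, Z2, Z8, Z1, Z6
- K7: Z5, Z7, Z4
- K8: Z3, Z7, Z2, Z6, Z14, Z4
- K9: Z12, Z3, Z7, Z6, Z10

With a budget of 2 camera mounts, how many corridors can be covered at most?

Choosing K2, K3 covers {Z3, Z7, Z2, Z8, Z1, Z6, Z14, Z10, Z4} — 9 corridors.
No choice of 2 camera mounts does better; here Z5, Z12 are left uncovered.

9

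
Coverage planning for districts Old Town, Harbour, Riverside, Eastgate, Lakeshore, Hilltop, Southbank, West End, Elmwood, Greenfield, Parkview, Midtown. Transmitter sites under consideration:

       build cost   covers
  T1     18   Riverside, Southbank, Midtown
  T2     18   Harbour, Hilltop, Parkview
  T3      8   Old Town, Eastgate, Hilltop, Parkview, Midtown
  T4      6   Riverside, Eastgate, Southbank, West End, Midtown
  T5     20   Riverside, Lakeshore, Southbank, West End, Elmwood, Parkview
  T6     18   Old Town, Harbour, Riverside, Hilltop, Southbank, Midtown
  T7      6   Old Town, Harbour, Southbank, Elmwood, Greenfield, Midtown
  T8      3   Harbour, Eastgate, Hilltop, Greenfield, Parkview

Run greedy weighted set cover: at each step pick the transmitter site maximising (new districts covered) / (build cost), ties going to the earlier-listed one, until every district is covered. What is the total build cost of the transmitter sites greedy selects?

35

Pick 1: T8 adds 5 new (Harbour, Eastgate, Hilltop, Greenfield, Parkview) at build cost 3 (ratio 5/3).
Pick 2: T4 adds 4 new (Riverside, Southbank, West End, Midtown) at build cost 6 (ratio 4/6).
Pick 3: T7 adds 2 new (Old Town, Elmwood) at build cost 6 (ratio 2/6).
Pick 4: T5 adds 1 new (Lakeshore) at build cost 20 (ratio 1/20).
Greedy total build cost: 3 + 6 + 6 + 20 = 35. (The true optimum is 29, so greedy overshoots here.)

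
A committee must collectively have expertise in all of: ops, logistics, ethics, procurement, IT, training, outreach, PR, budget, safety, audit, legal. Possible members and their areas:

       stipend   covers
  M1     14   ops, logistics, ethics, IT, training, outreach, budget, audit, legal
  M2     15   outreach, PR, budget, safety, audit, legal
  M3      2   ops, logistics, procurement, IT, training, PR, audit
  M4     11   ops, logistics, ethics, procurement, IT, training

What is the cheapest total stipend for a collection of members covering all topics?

26

M2, M4 cover every topic at stipend 15 + 11 = 26.
Any cover uses at least 2 members; among all covering selections none totals below 26.
Greedy by coverage-per-stipend would pick M3, M1, M2 for 31 — worse than the optimum 26.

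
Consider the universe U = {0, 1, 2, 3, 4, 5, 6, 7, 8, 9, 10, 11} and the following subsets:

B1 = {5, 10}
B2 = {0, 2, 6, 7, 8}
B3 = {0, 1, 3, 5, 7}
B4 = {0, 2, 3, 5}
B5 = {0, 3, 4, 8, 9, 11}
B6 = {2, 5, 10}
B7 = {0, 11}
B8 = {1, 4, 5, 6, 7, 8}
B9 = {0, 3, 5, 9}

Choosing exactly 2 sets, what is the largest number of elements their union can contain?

10

Choosing B5, B8 covers {0, 1, 3, 4, 5, 6, 7, 8, 9, 11} — 10 elements.
No choice of 2 sets does better; here 2, 10 are left uncovered.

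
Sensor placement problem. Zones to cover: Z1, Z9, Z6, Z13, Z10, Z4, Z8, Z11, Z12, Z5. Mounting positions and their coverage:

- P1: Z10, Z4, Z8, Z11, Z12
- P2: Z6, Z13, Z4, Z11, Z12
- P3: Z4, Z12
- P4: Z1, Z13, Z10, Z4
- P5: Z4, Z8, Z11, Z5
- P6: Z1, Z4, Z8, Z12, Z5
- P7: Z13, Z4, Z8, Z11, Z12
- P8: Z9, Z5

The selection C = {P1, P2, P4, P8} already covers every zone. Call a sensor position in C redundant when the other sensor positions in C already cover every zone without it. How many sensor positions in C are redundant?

0

Drop P1: Z8 uncovered — not redundant.
Drop P2: Z6 uncovered — not redundant.
Drop P4: Z1 uncovered — not redundant.
Drop P8: Z9, Z5 uncovered — not redundant.
None of the sensor positions in C is redundant.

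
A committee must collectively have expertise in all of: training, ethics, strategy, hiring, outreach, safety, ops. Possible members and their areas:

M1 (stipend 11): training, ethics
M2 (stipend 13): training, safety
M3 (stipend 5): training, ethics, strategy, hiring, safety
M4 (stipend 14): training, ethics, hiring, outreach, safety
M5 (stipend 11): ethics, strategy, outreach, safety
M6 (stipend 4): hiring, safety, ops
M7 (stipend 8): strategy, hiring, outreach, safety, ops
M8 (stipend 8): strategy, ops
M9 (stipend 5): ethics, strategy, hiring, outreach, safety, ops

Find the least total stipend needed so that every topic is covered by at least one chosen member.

10

M3, M9 cover every topic at stipend 5 + 5 = 10.
Any cover uses at least 2 members; among all covering selections none totals below 10.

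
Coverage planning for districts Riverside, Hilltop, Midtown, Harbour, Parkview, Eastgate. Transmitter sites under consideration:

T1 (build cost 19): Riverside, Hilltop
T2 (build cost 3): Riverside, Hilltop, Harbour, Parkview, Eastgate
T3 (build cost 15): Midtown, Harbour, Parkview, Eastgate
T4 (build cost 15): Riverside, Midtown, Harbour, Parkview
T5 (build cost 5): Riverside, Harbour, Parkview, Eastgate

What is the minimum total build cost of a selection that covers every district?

18

T2, T3 cover every district at build cost 3 + 15 = 18.
Any cover uses at least 2 transmitter sites; among all covering selections none totals below 18.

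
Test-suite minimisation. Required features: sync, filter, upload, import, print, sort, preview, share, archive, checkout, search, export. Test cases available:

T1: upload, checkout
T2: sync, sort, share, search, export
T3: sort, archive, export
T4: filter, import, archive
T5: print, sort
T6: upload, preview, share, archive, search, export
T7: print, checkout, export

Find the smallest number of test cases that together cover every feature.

4

T2, T4, T6, T7 together cover {sync, filter, upload, import, print, sort, preview, share, archive, checkout, search, export} — every feature.
No 3 of the 7 test cases cover everything (all 35 triples fall short), so 4 is minimum.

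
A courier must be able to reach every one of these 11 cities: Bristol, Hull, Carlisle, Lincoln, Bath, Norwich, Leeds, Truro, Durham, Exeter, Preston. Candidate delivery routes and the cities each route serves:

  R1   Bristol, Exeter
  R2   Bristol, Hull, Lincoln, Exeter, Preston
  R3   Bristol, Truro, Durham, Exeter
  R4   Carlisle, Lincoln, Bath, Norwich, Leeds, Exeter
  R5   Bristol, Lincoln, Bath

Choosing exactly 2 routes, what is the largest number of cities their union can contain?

9

Choosing R2, R4 covers {Bristol, Hull, Carlisle, Lincoln, Bath, Norwich, Leeds, Exeter, Preston} — 9 cities.
No choice of 2 routes does better; here Truro, Durham are left uncovered.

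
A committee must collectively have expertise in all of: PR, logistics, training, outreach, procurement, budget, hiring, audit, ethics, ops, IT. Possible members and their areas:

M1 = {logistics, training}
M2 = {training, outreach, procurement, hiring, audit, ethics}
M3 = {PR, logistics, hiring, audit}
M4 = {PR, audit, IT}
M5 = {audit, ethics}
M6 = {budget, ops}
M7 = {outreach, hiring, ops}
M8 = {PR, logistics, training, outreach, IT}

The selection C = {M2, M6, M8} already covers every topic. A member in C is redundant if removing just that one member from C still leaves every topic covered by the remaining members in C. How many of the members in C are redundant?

0

Drop M2: procurement, hiring, audit, ethics uncovered — not redundant.
Drop M6: budget, ops uncovered — not redundant.
Drop M8: PR, logistics, IT uncovered — not redundant.
None of the members in C is redundant.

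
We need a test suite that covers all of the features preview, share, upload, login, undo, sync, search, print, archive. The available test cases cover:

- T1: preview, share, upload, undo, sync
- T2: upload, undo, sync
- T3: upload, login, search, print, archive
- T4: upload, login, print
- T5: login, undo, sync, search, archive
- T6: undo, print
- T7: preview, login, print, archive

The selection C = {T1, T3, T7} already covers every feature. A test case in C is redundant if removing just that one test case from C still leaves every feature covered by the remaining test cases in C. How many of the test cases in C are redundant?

1

Drop T1: share, undo, sync uncovered — not redundant.
Drop T3: search uncovered — not redundant.
Drop T7: the rest still cover every feature — redundant.
1 redundant: T7.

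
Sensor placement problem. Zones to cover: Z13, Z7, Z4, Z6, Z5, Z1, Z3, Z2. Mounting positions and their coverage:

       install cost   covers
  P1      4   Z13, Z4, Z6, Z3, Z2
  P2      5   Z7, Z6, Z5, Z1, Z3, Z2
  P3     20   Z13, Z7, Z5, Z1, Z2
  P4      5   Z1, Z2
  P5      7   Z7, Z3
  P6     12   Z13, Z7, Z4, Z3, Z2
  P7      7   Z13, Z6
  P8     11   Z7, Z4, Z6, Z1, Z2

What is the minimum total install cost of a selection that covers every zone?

9

P1, P2 cover every zone at install cost 4 + 5 = 9.
Any cover uses at least 2 sensor positions; among all covering selections none totals below 9.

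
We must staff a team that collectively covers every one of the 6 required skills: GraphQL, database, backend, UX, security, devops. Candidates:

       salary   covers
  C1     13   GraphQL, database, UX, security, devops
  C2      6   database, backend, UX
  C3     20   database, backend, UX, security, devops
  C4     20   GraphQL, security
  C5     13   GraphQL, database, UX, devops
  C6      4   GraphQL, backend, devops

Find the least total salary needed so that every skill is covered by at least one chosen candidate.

C1, C6 cover every skill at salary 13 + 4 = 17.
Any cover uses at least 2 candidates; among all covering selections none totals below 17.

17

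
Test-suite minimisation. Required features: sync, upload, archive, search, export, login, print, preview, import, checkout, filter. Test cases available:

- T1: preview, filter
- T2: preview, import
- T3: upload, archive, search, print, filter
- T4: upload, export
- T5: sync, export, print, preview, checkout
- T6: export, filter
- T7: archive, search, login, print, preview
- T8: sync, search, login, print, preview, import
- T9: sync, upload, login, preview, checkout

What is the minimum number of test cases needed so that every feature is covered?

3

T3, T5, T8 together cover {sync, upload, archive, search, export, login, print, preview, import, checkout, filter} — every feature.
No 2 of the 9 test cases cover everything (all 36 pairs fall short), so 3 is minimum.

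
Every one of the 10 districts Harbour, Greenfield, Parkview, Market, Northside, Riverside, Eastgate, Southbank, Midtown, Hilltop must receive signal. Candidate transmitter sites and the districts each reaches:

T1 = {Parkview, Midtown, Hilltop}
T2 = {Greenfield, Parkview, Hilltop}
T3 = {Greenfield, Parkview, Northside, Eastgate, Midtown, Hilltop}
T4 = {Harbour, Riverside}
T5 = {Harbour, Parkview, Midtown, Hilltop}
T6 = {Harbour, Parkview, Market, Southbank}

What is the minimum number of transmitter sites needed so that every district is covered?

T3, T4, T6 together cover {Harbour, Greenfield, Parkview, Market, Northside, Riverside, Eastgate, Southbank, Midtown, Hilltop} — every district.
No 2 of the 6 transmitter sites cover everything (all 15 pairs fall short), so 3 is minimum.

3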